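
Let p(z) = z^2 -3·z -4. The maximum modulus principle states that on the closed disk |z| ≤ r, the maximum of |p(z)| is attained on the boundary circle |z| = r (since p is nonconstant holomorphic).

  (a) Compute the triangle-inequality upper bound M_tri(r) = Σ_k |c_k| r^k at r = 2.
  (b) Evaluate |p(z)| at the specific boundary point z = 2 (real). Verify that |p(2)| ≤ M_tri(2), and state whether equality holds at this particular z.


Coefficients: c_0 = -4, c_1 = -3, c_2 = 1. Radius r = 2.
Part (a). Triangle bound: M_tri(r) = Σ_k |c_k| r^k
  = |-4|·2^0 + |-3|·2^1 + |1|·2^2
  = 4 + 6 + 4 = 14.
This bounds M(r) := max_{|z|=r} |p(z)| from above; equality holds iff all terms c_k z^k can be made to align in phase at a single z on |z|=r.
Part (b). At z = 2 (real, on the circle |z| = r):
  p(2) = (-4)·2^0 + (-3)·2^1 + (1)·2^2 = -6.
  |p(2)| = 6.
Check: |p(2)| = 6 ≤ 14 = M_tri(2). ✓ Equality does not hold at z = 2 (the coefficients have mixed signs, so the terms do not all align in phase there).

M_tri(2) = 14; |p(2)| = 6; equality at z=2: no.


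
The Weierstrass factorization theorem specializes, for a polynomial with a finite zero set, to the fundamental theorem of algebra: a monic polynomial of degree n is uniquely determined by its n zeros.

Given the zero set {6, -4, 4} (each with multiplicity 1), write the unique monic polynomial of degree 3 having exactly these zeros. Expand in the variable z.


The polynomial is p(z) = ∏_{α ∈ S} (z − α), where S = {6, -4, 4}.
Expanding the product yields: p(z) = z^3 -6·z^2 -16·z + 96.
The resulting polynomial has degree 3 and real coefficients as required.

p(z) = z^3 -6·z^2 -16·z + 96.


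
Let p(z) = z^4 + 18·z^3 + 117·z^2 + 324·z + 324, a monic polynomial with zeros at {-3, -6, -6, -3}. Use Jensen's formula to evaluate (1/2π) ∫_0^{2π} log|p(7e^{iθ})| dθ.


Zeros: -6, -6, -3, -3; r = 7.
Inside |z| < r: -6, -6, -3, -3. Outside (|z| ≥ r): ∅.
p(0) = 324, so log|p(0)| = log(324) = 5.7807.
Apply Jensen: I(r) = log|p(0)| + Σ_k log(r/|z_k|), summed over zeros inside |z| < r.
  log(r/|z_k|) for z_k = -3: log(7/3) = 0.8473
  log(r/|z_k|) for z_k = -6: log(7/6) = 0.1542
  log(r/|z_k|) for z_k = -6: log(7/6) = 0.1542
  log(r/|z_k|) for z_k = -3: log(7/3) = 0.8473
Sum over inside zeros: 2.0029.
I(r) = log|p(0)| + (inside sum) = 5.7807 + 2.0029 = 7.7836.
Closed form (all zeros inside, monic): I(r) = n·log(r) = 4·log(7) = 7.7836. ✓

I(r) ≈ 7.7836.


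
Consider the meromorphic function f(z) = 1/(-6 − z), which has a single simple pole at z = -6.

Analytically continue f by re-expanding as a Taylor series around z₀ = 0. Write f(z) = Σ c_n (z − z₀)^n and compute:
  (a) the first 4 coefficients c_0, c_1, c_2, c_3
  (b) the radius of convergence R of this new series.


Let w = z − z₀, so z = z₀ + w.
Then -6 − z = -6 − (z₀ + w) = (-6 − z₀) − w = -6 − w.
f(z) = 1/(-6 − w) = (1/(-6)) · 1/(1 − w/(-6)) = Σ_{n≥0} w^n / (-6)^(n+1).
So c_n = 1/(-6)^(n+1):
  c_0 = 1/(-6)^1 = -1/6.
  c_1 = 1/(-6)^2 = 1/36.
  c_2 = 1/(-6)^3 = -1/216.
  c_3 = 1/(-6)^4 = 1/1296.
The series is valid for |w/d| < 1, i.e. |z − z₀| < |d|.
Radius of convergence: R = |-6 − z₀| = |-6| = 6 (distance from z₀ to the singularity z = -6).

c_0 = -1/6, c_1 = 1/36, c_2 = -1/216, c_3 = 1/1296; R = 6.


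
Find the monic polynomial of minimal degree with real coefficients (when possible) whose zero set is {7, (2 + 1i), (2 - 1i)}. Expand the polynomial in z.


The polynomial is p(z) = ∏_{α ∈ S} (z − α), where S = {7, (2 + 1i), (2 - 1i)}.
Expanding the product yields: p(z) = z^3 -11·z^2 + 33·z -35.
Note conjugate pairs combine to real quadratics: (z − (2+1i))(z − (2−1i)) = z² − 4z + 5.
The resulting polynomial has degree 3 and real coefficients as required.

p(z) = z^3 -11·z^2 + 33·z -35.


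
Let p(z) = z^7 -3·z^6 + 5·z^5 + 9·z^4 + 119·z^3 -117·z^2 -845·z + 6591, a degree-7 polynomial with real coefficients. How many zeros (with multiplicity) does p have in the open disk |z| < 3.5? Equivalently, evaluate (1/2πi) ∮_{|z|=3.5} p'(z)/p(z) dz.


The zeros of p are: (3 + 2i), (3 - 2i), (-2 + 3i), (-2 - 3i), (2 + 3i), (2 - 3i), -3.
Their magnitudes are: 3.606, 3.606, 3.606, 3.606, 3.606, 3.606, 3.
Zeros with |z| < R = 3.5: -3.
Count = 1.
By the argument principle, (1/2πi) ∮_{|z|=R} p'(z)/p(z) dz equals exactly this count.

Number of zeros inside |z| < 3.5: 1.


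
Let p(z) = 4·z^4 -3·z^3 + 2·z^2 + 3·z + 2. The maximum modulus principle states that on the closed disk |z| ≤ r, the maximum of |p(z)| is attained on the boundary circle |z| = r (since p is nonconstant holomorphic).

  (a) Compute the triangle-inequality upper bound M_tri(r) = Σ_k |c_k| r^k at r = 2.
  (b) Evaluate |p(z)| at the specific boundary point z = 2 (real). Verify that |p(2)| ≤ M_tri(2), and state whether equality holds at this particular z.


Coefficients: c_0 = 2, c_1 = 3, c_2 = 2, c_3 = -3, c_4 = 4. Radius r = 2.
Part (a). Triangle bound: M_tri(r) = Σ_k |c_k| r^k
  = |2|·2^0 + |3|·2^1 + |2|·2^2 + |-3|·2^3 + |4|·2^4
  = 2 + 6 + 8 + 24 + 64 = 104.
This bounds M(r) := max_{|z|=r} |p(z)| from above; equality holds iff all terms c_k z^k can be made to align in phase at a single z on |z|=r.
Part (b). At z = 2 (real, on the circle |z| = r):
  p(2) = (2)·2^0 + (3)·2^1 + (2)·2^2 + (-3)·2^3 + (4)·2^4 = 56.
  |p(2)| = 56.
Check: |p(2)| = 56 ≤ 104 = M_tri(2). ✓ Equality does not hold at z = 2 (the coefficients have mixed signs, so the terms do not all align in phase there).

M_tri(2) = 104; |p(2)| = 56; equality at z=2: no.


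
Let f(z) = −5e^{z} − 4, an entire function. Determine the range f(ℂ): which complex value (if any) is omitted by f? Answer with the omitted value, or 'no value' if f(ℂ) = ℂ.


Little Picard bounds the complement of f(ℂ) to at most one point.
e^{z} is never zero on ℂ, so -5·e^{z} takes every value in ℂ ∖ {0}. Adding -4 shifts the range to ℂ ∖ {-4}. Thus f omits exactly the value -4.

Omitted value: -4.


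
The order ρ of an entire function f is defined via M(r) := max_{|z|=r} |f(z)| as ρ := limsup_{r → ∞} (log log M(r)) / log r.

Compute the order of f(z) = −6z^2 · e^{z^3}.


M(r) = max_{|z|=r} |-6|·|z|^2·|e^{z^3}| = 6·r^2 · e^{1r^3} (the factors attain their maxima compatibly on |z|=r). Then log M(r) = log 6 + 2·log r + 1r^3, dominated by the last term, so log log M(r) ~ 3·log r. The polynomial factor -6z^2 contributes only a log r term and does not affect the order. ρ = 3.
Therefore ρ = 3.

Order ρ = 3.


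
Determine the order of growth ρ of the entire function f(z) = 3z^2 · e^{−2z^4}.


M(r) = max_{|z|=r} |3|·|z|^2·|e^{−2z^4}| = 3·r^2 · e^{2r^4} (the factors attain their maxima compatibly on |z|=r). Then log M(r) = log 3 + 2·log r + 2r^4, dominated by the last term, so log log M(r) ~ 4·log r. The polynomial factor 3z^2 contributes only a log r term and does not affect the order. ρ = 4.
Therefore ρ = 4.

Order ρ = 4.


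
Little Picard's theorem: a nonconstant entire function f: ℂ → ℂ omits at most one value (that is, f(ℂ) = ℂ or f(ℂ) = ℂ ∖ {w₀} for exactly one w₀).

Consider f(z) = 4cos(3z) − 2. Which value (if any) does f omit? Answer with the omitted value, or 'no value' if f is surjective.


Little Picard bounds the complement of f(ℂ) to at most one point.
cos is entire and surjective onto ℂ: for every w ∈ ℂ, cos(ζ) = w has a solution ζ ∈ ℂ (e.g., via the complex inverse arccos). With ζ = 3z this gives z = ζ/(3). Then 4·cos(3z) takes every value in 4·ℂ = ℂ, and adding -2 is a bijection of ℂ. So f is surjective and omits no value. (Note: only on the real line is cos bounded by [−1, 1].)

Omitted value: no value.


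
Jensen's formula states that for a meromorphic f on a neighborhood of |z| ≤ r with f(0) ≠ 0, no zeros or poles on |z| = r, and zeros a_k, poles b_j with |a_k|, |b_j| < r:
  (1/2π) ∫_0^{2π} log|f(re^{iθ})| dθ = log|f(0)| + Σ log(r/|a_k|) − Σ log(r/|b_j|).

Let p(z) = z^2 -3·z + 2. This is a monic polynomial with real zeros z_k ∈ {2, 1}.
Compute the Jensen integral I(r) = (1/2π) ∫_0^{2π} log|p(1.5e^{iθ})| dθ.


Zeros: 1, 2; r = 1.5.
Inside |z| < r: 1. Outside (|z| ≥ r): 2.
p(0) = 2, so log|p(0)| = log(2) = 0.6931.
Apply Jensen: I(r) = log|p(0)| + Σ_k log(r/|z_k|), summed over zeros inside |z| < r.
  log(r/|z_k|) for z_k = 1: log(1.5/1) = 0.4055
  Outside zeros (2) contribute nothing to the Jensen sum.
Sum over inside zeros: 0.4055.
I(r) = log|p(0)| + (inside sum) = 0.6931 + 0.4055 = 1.0986.
Note: since some zeros are outside |z| ≤ r, the simplified n·log(r) form does NOT apply — only the inside zeros contribute.

I(r) ≈ 1.0986.


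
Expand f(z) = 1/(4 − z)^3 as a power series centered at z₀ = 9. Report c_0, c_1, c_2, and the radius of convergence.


Let w = z − z₀, so z = z₀ + w.
Then 4 − z = 4 − (z₀ + w) = (4 − z₀) − w = -5 − w.
f(z) = 1/(-5 − w)^3 = (1/(-5)^3) · (1 − w/(-5))^{−3}.
By the binomial series (1−u)^{−3} = Σ_{n≥0} C(n+2, 2) u^n for |u|<1, with u = w/(-5):
  c_n = C(n+2, 2) / (-5)^(n+3).
  c_0 = 1/(-5)^3 = -1/125.
  c_1 = 3/(-5)^4 = 3/625.
  c_2 = 6/(-5)^5 = -6/3125.
The series is valid for |w/d| < 1, i.e. |z − z₀| < |d|.
Radius of convergence: R = |4 − z₀| = |-5| = 5 (distance from z₀ to the singularity z = 4).

c_0 = -1/125, c_1 = 3/625, c_2 = -6/3125; R = 5.


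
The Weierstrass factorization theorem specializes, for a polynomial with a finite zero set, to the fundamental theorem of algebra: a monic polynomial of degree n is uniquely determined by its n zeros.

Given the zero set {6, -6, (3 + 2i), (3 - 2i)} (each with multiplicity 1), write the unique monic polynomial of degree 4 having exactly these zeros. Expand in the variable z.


The polynomial is p(z) = ∏_{α ∈ S} (z − α), where S = {6, -6, (3 + 2i), (3 - 2i)}.
Expanding the product yields: p(z) = z^4 -6·z^3 -23·z^2 + 216·z -468.
Note conjugate pairs combine to real quadratics: (z − (3+2i))(z − (3−2i)) = z² − 6z + 13.
The resulting polynomial has degree 4 and real coefficients as required.

p(z) = z^4 -6·z^3 -23·z^2 + 216·z -468.


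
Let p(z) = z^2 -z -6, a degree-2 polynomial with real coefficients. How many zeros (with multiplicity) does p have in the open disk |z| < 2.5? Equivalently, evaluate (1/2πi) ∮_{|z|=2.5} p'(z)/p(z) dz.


The zeros of p are: -2, 3.
Their magnitudes are: 2, 3.
Zeros with |z| < R = 2.5: -2.
Count = 1.
By the argument principle, (1/2πi) ∮_{|z|=R} p'(z)/p(z) dz equals exactly this count.

Number of zeros inside |z| < 2.5: 1.


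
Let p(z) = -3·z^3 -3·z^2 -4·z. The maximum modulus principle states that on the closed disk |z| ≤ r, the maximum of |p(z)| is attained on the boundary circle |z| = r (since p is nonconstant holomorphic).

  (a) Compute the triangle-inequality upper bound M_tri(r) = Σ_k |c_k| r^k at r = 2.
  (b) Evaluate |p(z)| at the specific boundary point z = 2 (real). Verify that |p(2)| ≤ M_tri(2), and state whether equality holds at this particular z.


Coefficients: c_0 = 0, c_1 = -4, c_2 = -3, c_3 = -3. Radius r = 2.
Part (a). Triangle bound: M_tri(r) = Σ_k |c_k| r^k
  = |0|·2^0 + |-4|·2^1 + |-3|·2^2 + |-3|·2^3
  = 0 + 8 + 12 + 24 = 44.
This bounds M(r) := max_{|z|=r} |p(z)| from above; equality holds iff all terms c_k z^k can be made to align in phase at a single z on |z|=r.
Part (b). At z = 2 (real, on the circle |z| = r):
  p(2) = (0)·2^0 + (-4)·2^1 + (-3)·2^2 + (-3)·2^3 = -44.
  |p(2)| = 44.
Since all nonzero coefficients share the same sign, |p(2)| = 44 = M_tri(2); the triangle bound is attained at z = 2, so in fact M(r) = 44.

M_tri(2) = 44; |p(2)| = 44; equality at z=2: yes.


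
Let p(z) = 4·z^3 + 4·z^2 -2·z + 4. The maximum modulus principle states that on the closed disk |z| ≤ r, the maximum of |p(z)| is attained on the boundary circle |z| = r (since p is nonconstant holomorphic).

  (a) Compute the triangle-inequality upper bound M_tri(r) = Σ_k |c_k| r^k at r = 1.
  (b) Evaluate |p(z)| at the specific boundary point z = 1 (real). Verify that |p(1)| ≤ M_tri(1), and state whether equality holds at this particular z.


Coefficients: c_0 = 4, c_1 = -2, c_2 = 4, c_3 = 4. Radius r = 1.
Part (a). Triangle bound: M_tri(r) = Σ_k |c_k| r^k
  = |4|·1^0 + |-2|·1^1 + |4|·1^2 + |4|·1^3
  = 4 + 2 + 4 + 4 = 14.
This bounds M(r) := max_{|z|=r} |p(z)| from above; equality holds iff all terms c_k z^k can be made to align in phase at a single z on |z|=r.
Part (b). At z = 1 (real, on the circle |z| = r):
  p(1) = (4)·1^0 + (-2)·1^1 + (4)·1^2 + (4)·1^3 = 10.
  |p(1)| = 10.
Check: |p(1)| = 10 ≤ 14 = M_tri(1). ✓ Equality does not hold at z = 1 (the coefficients have mixed signs, so the terms do not all align in phase there).

M_tri(1) = 14; |p(1)| = 10; equality at z=1: no.


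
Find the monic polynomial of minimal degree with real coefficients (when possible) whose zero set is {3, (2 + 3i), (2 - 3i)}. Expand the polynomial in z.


The polynomial is p(z) = ∏_{α ∈ S} (z − α), where S = {3, (2 + 3i), (2 - 3i)}.
Expanding the product yields: p(z) = z^3 -7·z^2 + 25·z -39.
Note conjugate pairs combine to real quadratics: (z − (2+3i))(z − (2−3i)) = z² − 4z + 13.
The resulting polynomial has degree 3 and real coefficients as required.

p(z) = z^3 -7·z^2 + 25·z -39.


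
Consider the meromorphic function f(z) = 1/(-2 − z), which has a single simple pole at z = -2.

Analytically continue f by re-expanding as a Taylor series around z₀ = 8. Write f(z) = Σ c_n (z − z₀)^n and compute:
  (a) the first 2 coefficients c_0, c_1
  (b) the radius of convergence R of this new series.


Let w = z − z₀, so z = z₀ + w.
Then -2 − z = -2 − (z₀ + w) = (-2 − z₀) − w = -10 − w.
f(z) = 1/(-10 − w) = (1/(-10)) · 1/(1 − w/(-10)) = Σ_{n≥0} w^n / (-10)^(n+1).
So c_n = 1/(-10)^(n+1):
  c_0 = 1/(-10)^1 = -1/10.
  c_1 = 1/(-10)^2 = 1/100.
The series is valid for |w/d| < 1, i.e. |z − z₀| < |d|.
Radius of convergence: R = |-2 − z₀| = |-10| = 10 (distance from z₀ to the singularity z = -2).

c_0 = -1/10, c_1 = 1/100; R = 10.


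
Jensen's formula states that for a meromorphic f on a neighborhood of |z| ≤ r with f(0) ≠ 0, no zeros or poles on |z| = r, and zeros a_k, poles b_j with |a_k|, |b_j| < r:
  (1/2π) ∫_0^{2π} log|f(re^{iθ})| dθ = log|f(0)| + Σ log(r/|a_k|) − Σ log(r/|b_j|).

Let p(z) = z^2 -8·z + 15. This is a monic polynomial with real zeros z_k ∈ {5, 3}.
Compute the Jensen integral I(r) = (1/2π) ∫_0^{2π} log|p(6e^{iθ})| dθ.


Zeros: 3, 5; r = 6.
Inside |z| < r: 3, 5. Outside (|z| ≥ r): ∅.
p(0) = 15, so log|p(0)| = log(15) = 2.7081.
Apply Jensen: I(r) = log|p(0)| + Σ_k log(r/|z_k|), summed over zeros inside |z| < r.
  log(r/|z_k|) for z_k = 5: log(6/5) = 0.1823
  log(r/|z_k|) for z_k = 3: log(6/3) = 0.6931
Sum over inside zeros: 0.8755.
I(r) = log|p(0)| + (inside sum) = 2.7081 + 0.8755 = 3.5835.
Closed form (all zeros inside, monic): I(r) = n·log(r) = 2·log(6) = 3.5835. ✓

I(r) ≈ 3.5835.


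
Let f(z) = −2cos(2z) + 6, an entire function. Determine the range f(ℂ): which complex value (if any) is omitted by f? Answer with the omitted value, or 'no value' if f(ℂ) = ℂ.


Little Picard bounds the complement of f(ℂ) to at most one point.
cos is entire and surjective onto ℂ: for every w ∈ ℂ, cos(ζ) = w has a solution ζ ∈ ℂ (e.g., via the complex inverse arccos). With ζ = 2z this gives z = ζ/(2). Then -2·cos(2z) takes every value in -2·ℂ = ℂ, and adding 6 is a bijection of ℂ. So f is surjective and omits no value. (Note: only on the real line is cos bounded by [−1, 1].)

Omitted value: no value.


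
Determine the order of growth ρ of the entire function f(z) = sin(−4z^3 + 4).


Write sin(w) = (e^{iw} ± e^{−iw})/(2 or 2i), so |sin(w)| ≤ e^{|w|}. With w = −4z^3 + 4, |w| ≤ 4r^3 + 4 on |z|=r, giving M(r) ≤ e^{4r^3 + 4} and ρ ≤ 3. For the lower bound, choose z on |z|=r with -4z^3 purely imaginary of modulus 4r^3; then |sin(−4z^3 + 4)| grows like e^{4r^3}/2, so ρ ≥ 3. Hence ρ = 3.
Therefore ρ = 3.

Order ρ = 3.


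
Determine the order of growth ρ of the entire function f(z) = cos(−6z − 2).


cos(w) is a linear combination of e^{iw} and e^{−iw} (or e^w, e^{−w} in the hyperbolic case), so |cos(w)| ≤ e^{|w|}. With w = −6z − 2, |w| ≤ 6|z| + 2 = 6r + 2 on |z| = r, giving M(r) ≤ e^{6r + 2}, so ρ ≤ 1. On a suitable ray (z = it for sin/cos; z = t for sinh/cosh, t real → ∞), |cos(−6z − 2)| grows like e^{6|t|}/2, so ρ ≥ 1. Hence ρ = 1.
Therefore ρ = 1.

Order ρ = 1.


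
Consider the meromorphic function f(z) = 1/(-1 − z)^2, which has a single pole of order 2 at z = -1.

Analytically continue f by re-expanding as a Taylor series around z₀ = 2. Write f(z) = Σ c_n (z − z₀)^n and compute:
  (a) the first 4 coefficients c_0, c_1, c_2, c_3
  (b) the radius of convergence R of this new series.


Let w = z − z₀, so z = z₀ + w.
Then -1 − z = -1 − (z₀ + w) = (-1 − z₀) − w = -3 − w.
f(z) = 1/(-3 − w)^2 = (1/(-3)^2) · (1 − w/(-3))^{−2}.
By the binomial series (1−u)^{−2} = Σ_{n≥0} C(n+1, 1) u^n for |u|<1, with u = w/(-3):
  c_n = C(n+1, 1) / (-3)^(n+2).
  c_0 = 1/(-3)^2 = 1/9.
  c_1 = 2/(-3)^3 = -2/27.
  c_2 = 3/(-3)^4 = 1/27.
  c_3 = 4/(-3)^5 = -4/243.
The series is valid for |w/d| < 1, i.e. |z − z₀| < |d|.
Radius of convergence: R = |-1 − z₀| = |-3| = 3 (distance from z₀ to the singularity z = -1).

c_0 = 1/9, c_1 = -2/27, c_2 = 1/27, c_3 = -4/243; R = 3.


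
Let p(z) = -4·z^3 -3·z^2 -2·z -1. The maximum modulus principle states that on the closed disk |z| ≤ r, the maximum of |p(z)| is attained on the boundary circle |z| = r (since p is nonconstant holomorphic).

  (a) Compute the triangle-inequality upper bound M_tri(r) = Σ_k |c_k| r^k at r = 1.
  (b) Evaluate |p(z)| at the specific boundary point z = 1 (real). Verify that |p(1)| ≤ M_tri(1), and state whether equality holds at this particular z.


Coefficients: c_0 = -1, c_1 = -2, c_2 = -3, c_3 = -4. Radius r = 1.
Part (a). Triangle bound: M_tri(r) = Σ_k |c_k| r^k
  = |-1|·1^0 + |-2|·1^1 + |-3|·1^2 + |-4|·1^3
  = 1 + 2 + 3 + 4 = 10.
This bounds M(r) := max_{|z|=r} |p(z)| from above; equality holds iff all terms c_k z^k can be made to align in phase at a single z on |z|=r.
Part (b). At z = 1 (real, on the circle |z| = r):
  p(1) = (-1)·1^0 + (-2)·1^1 + (-3)·1^2 + (-4)·1^3 = -10.
  |p(1)| = 10.
Since all nonzero coefficients share the same sign, |p(1)| = 10 = M_tri(1); the triangle bound is attained at z = 1, so in fact M(r) = 10.

M_tri(1) = 10; |p(1)| = 10; equality at z=1: yes.


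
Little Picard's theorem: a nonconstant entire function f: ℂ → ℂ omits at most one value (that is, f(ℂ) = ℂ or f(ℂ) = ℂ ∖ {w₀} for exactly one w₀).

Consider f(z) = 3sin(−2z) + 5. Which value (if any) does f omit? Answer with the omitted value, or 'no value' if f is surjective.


Little Picard bounds the complement of f(ℂ) to at most one point.
sin is entire and surjective onto ℂ: for every w ∈ ℂ, sin(ζ) = w has a solution ζ ∈ ℂ (e.g., via the complex inverse arcsin). With ζ = −2z this gives z = ζ/(-2). Then 3·sin(−2z) takes every value in 3·ℂ = ℂ, and adding 5 is a bijection of ℂ. So f is surjective and omits no value. (Note: only on the real line is sin bounded by [−1, 1].)

Omitted value: no value.


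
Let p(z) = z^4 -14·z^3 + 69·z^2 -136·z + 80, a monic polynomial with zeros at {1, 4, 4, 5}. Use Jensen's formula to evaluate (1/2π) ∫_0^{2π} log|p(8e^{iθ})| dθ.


Zeros: 1, 4, 4, 5; r = 8.
Inside |z| < r: 1, 4, 4, 5. Outside (|z| ≥ r): ∅.
p(0) = 80, so log|p(0)| = log(80) = 4.3820.
Apply Jensen: I(r) = log|p(0)| + Σ_k log(r/|z_k|), summed over zeros inside |z| < r.
  log(r/|z_k|) for z_k = 1: log(8/1) = 2.0794
  log(r/|z_k|) for z_k = 4: log(8/4) = 0.6931
  log(r/|z_k|) for z_k = 4: log(8/4) = 0.6931
  log(r/|z_k|) for z_k = 5: log(8/5) = 0.4700
Sum over inside zeros: 3.9357.
I(r) = log|p(0)| + (inside sum) = 4.3820 + 3.9357 = 8.3178.
Closed form (all zeros inside, monic): I(r) = n·log(r) = 4·log(8) = 8.3178. ✓

I(r) ≈ 8.3178.


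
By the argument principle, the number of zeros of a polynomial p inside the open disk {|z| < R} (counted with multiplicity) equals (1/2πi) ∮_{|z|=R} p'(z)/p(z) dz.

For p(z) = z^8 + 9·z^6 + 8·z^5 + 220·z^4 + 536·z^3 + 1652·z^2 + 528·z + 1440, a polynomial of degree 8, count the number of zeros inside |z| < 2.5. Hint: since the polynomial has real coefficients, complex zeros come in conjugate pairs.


The zeros of p are: (-2 + 2i), (-2 - 2i), (0 + 1i), (0 - 1i), (-1 + 3i), (-1 - 3i), (3 + 3i), (3 - 3i).
Their magnitudes are: 2.828, 2.828, 1, 1, 3.162, 3.162, 4.243, 4.243.
Zeros with |z| < R = 2.5: (0 + 1i), (0 - 1i).
Count = 2.
By the argument principle, (1/2πi) ∮_{|z|=R} p'(z)/p(z) dz equals exactly this count.

Number of zeros inside |z| < 2.5: 2.


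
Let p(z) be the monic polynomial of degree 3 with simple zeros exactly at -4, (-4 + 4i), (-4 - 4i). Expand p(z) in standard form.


The polynomial is p(z) = ∏_{α ∈ S} (z − α), where S = {-4, (-4 + 4i), (-4 - 4i)}.
Expanding the product yields: p(z) = z^3 + 12·z^2 + 64·z + 128.
Note conjugate pairs combine to real quadratics: (z − (-4+4i))(z − (-4−4i)) = z² + 8z + 32.
The resulting polynomial has degree 3 and real coefficients as required.

p(z) = z^3 + 12·z^2 + 64·z + 128.


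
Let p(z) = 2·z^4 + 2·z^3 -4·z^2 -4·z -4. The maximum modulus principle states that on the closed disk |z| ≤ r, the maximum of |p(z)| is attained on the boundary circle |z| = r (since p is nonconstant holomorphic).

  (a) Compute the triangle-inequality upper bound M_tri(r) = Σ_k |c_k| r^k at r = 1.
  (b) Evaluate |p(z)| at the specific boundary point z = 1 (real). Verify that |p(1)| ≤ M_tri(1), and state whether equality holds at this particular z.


Coefficients: c_0 = -4, c_1 = -4, c_2 = -4, c_3 = 2, c_4 = 2. Radius r = 1.
Part (a). Triangle bound: M_tri(r) = Σ_k |c_k| r^k
  = |-4|·1^0 + |-4|·1^1 + |-4|·1^2 + |2|·1^3 + |2|·1^4
  = 4 + 4 + 4 + 2 + 2 = 16.
This bounds M(r) := max_{|z|=r} |p(z)| from above; equality holds iff all terms c_k z^k can be made to align in phase at a single z on |z|=r.
Part (b). At z = 1 (real, on the circle |z| = r):
  p(1) = (-4)·1^0 + (-4)·1^1 + (-4)·1^2 + (2)·1^3 + (2)·1^4 = -8.
  |p(1)| = 8.
Check: |p(1)| = 8 ≤ 16 = M_tri(1). ✓ Equality does not hold at z = 1 (the coefficients have mixed signs, so the terms do not all align in phase there).

M_tri(1) = 16; |p(1)| = 8; equality at z=1: no.


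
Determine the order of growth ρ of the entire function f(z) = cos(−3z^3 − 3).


Write cos(w) = (e^{iw} ± e^{−iw})/(2 or 2i), so |cos(w)| ≤ e^{|w|}. With w = −3z^3 − 3, |w| ≤ 3r^3 + 3 on |z|=r, giving M(r) ≤ e^{3r^3 + 3} and ρ ≤ 3. For the lower bound, choose z on |z|=r with -3z^3 purely imaginary of modulus 3r^3; then |cos(−3z^3 − 3)| grows like e^{3r^3}/2, so ρ ≥ 3. Hence ρ = 3.
Therefore ρ = 3.

Order ρ = 3.


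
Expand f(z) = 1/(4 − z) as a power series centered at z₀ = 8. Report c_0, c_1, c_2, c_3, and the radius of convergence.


Let w = z − z₀, so z = z₀ + w.
Then 4 − z = 4 − (z₀ + w) = (4 − z₀) − w = -4 − w.
f(z) = 1/(-4 − w) = (1/(-4)) · 1/(1 − w/(-4)) = Σ_{n≥0} w^n / (-4)^(n+1).
So c_n = 1/(-4)^(n+1):
  c_0 = 1/(-4)^1 = -1/4.
  c_1 = 1/(-4)^2 = 1/16.
  c_2 = 1/(-4)^3 = -1/64.
  c_3 = 1/(-4)^4 = 1/256.
The series is valid for |w/d| < 1, i.e. |z − z₀| < |d|.
Radius of convergence: R = |4 − z₀| = |-4| = 4 (distance from z₀ to the singularity z = 4).

c_0 = -1/4, c_1 = 1/16, c_2 = -1/64, c_3 = 1/256; R = 4.


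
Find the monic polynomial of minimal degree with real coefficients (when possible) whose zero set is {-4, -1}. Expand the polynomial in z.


The polynomial is p(z) = ∏_{α ∈ S} (z − α), where S = {-4, -1}.
Expanding the product yields: p(z) = z^2 + 5·z + 4.
The resulting polynomial has degree 2 and real coefficients as required.

p(z) = z^2 + 5·z + 4.


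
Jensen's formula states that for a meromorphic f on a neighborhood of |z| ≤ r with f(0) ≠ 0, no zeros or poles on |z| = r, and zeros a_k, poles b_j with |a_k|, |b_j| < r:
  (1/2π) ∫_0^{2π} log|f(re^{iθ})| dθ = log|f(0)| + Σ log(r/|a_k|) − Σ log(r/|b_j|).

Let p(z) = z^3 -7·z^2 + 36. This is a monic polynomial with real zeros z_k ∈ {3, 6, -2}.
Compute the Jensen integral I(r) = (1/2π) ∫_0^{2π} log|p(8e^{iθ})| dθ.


Zeros: -2, 3, 6; r = 8.
Inside |z| < r: -2, 3, 6. Outside (|z| ≥ r): ∅.
p(0) = 36, so log|p(0)| = log(36) = 3.5835.
Apply Jensen: I(r) = log|p(0)| + Σ_k log(r/|z_k|), summed over zeros inside |z| < r.
  log(r/|z_k|) for z_k = 3: log(8/3) = 0.9808
  log(r/|z_k|) for z_k = 6: log(8/6) = 0.2877
  log(r/|z_k|) for z_k = -2: log(8/2) = 1.3863
Sum over inside zeros: 2.6548.
I(r) = log|p(0)| + (inside sum) = 3.5835 + 2.6548 = 6.2383.
Closed form (all zeros inside, monic): I(r) = n·log(r) = 3·log(8) = 6.2383. ✓

I(r) ≈ 6.2383.


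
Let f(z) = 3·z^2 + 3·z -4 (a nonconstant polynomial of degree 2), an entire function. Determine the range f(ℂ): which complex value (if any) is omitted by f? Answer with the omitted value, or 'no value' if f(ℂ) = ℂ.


Little Picard bounds the complement of f(ℂ) to at most one point.
For every w ∈ ℂ, the equation p(z) − w = 0 is a nonconstant polynomial in z and hence has at least one root by the fundamental theorem of algebra. So p is surjective onto ℂ, omitting no value.

Omitted value: no value.


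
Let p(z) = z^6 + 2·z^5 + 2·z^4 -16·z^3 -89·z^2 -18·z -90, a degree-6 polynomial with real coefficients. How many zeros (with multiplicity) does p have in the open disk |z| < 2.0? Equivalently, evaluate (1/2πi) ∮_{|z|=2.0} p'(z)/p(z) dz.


The zeros of p are: -3, 3, (-1 + 3i), (-1 - 3i), (0 + 1i), (0 - 1i).
Their magnitudes are: 3, 3, 3.162, 3.162, 1, 1.
Zeros with |z| < R = 2.0: (0 + 1i), (0 - 1i).
Count = 2.
By the argument principle, (1/2πi) ∮_{|z|=R} p'(z)/p(z) dz equals exactly this count.

Number of zeros inside |z| < 2.0: 2.


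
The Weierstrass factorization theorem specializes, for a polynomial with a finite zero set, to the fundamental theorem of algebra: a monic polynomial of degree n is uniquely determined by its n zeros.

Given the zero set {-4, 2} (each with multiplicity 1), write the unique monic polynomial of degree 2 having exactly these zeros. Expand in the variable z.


The polynomial is p(z) = ∏_{α ∈ S} (z − α), where S = {-4, 2}.
Expanding the product yields: p(z) = z^2 + 2·z -8.
The resulting polynomial has degree 2 and real coefficients as required.

p(z) = z^2 + 2·z -8.


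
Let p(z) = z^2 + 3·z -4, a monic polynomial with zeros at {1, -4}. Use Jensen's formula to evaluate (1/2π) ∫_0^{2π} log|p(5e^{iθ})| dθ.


Zeros: -4, 1; r = 5.
Inside |z| < r: -4, 1. Outside (|z| ≥ r): ∅.
p(0) = -4, so log|p(0)| = log(4) = 1.3863.
Apply Jensen: I(r) = log|p(0)| + Σ_k log(r/|z_k|), summed over zeros inside |z| < r.
  log(r/|z_k|) for z_k = 1: log(5/1) = 1.6094
  log(r/|z_k|) for z_k = -4: log(5/4) = 0.2231
Sum over inside zeros: 1.8326.
I(r) = log|p(0)| + (inside sum) = 1.3863 + 1.8326 = 3.2189.
Closed form (all zeros inside, monic): I(r) = n·log(r) = 2·log(5) = 3.2189. ✓

I(r) ≈ 3.2189.


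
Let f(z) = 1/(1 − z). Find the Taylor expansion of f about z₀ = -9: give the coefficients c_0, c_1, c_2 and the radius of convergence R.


Let w = z − z₀, so z = z₀ + w.
Then 1 − z = 1 − (z₀ + w) = (1 − z₀) − w = 10 − w.
f(z) = 1/(10 − w) = (1/(10)) · 1/(1 − w/(10)) = Σ_{n≥0} w^n / (10)^(n+1).
So c_n = 1/(10)^(n+1):
  c_0 = 1/(10)^1 = 1/10.
  c_1 = 1/(10)^2 = 1/100.
  c_2 = 1/(10)^3 = 1/1000.
The series is valid for |w/d| < 1, i.e. |z − z₀| < |d|.
Radius of convergence: R = |1 − z₀| = |10| = 10 (distance from z₀ to the singularity z = 1).

c_0 = 1/10, c_1 = 1/100, c_2 = 1/1000; R = 10.


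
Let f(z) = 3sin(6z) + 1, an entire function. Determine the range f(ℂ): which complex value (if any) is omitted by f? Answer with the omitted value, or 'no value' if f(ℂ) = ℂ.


Little Picard bounds the complement of f(ℂ) to at most one point.
sin is entire and surjective onto ℂ: for every w ∈ ℂ, sin(ζ) = w has a solution ζ ∈ ℂ (e.g., via the complex inverse arcsin). With ζ = 6z this gives z = ζ/(6). Then 3·sin(6z) takes every value in 3·ℂ = ℂ, and adding 1 is a bijection of ℂ. So f is surjective and omits no value. (Note: only on the real line is sin bounded by [−1, 1].)

Omitted value: no value.


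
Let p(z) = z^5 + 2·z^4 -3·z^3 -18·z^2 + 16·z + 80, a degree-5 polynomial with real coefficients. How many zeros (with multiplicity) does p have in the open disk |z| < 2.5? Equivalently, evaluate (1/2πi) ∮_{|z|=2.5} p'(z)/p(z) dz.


The zeros of p are: -2, (2 + 1i), (2 - 1i), (-2 + 2i), (-2 - 2i).
Their magnitudes are: 2, 2.236, 2.236, 2.828, 2.828.
Zeros with |z| < R = 2.5: -2, (2 + 1i), (2 - 1i).
Count = 3.
By the argument principle, (1/2πi) ∮_{|z|=R} p'(z)/p(z) dz equals exactly this count.

Number of zeros inside |z| < 2.5: 3.


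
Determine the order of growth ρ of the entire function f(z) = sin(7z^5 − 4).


Write sin(w) = (e^{iw} ± e^{−iw})/(2 or 2i), so |sin(w)| ≤ e^{|w|}. With w = 7z^5 − 4, |w| ≤ 7r^5 + 4 on |z|=r, giving M(r) ≤ e^{7r^5 + 4} and ρ ≤ 5. For the lower bound, choose z on |z|=r with 7z^5 purely imaginary of modulus 7r^5; then |sin(7z^5 − 4)| grows like e^{7r^5}/2, so ρ ≥ 5. Hence ρ = 5.
Therefore ρ = 5.

Order ρ = 5.


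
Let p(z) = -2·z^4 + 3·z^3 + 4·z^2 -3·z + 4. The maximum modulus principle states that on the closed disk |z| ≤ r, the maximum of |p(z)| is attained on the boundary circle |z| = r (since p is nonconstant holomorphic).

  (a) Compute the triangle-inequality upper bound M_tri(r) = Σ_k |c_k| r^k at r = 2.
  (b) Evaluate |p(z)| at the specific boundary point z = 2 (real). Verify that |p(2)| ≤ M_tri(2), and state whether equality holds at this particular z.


Coefficients: c_0 = 4, c_1 = -3, c_2 = 4, c_3 = 3, c_4 = -2. Radius r = 2.
Part (a). Triangle bound: M_tri(r) = Σ_k |c_k| r^k
  = |4|·2^0 + |-3|·2^1 + |4|·2^2 + |3|·2^3 + |-2|·2^4
  = 4 + 6 + 16 + 24 + 32 = 82.
This bounds M(r) := max_{|z|=r} |p(z)| from above; equality holds iff all terms c_k z^k can be made to align in phase at a single z on |z|=r.
Part (b). At z = 2 (real, on the circle |z| = r):
  p(2) = (4)·2^0 + (-3)·2^1 + (4)·2^2 + (3)·2^3 + (-2)·2^4 = 6.
  |p(2)| = 6.
Check: |p(2)| = 6 ≤ 82 = M_tri(2). ✓ Equality does not hold at z = 2 (the coefficients have mixed signs, so the terms do not all align in phase there).

M_tri(2) = 82; |p(2)| = 6; equality at z=2: no.


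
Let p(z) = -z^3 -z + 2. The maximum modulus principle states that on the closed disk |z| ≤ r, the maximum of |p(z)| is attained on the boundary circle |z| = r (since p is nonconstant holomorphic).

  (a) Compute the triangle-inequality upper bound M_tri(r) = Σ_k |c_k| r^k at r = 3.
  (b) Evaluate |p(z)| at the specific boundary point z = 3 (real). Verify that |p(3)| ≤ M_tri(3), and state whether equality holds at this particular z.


Coefficients: c_0 = 2, c_1 = -1, c_2 = 0, c_3 = -1. Radius r = 3.
Part (a). Triangle bound: M_tri(r) = Σ_k |c_k| r^k
  = |2|·3^0 + |-1|·3^1 + |0|·3^2 + |-1|·3^3
  = 2 + 3 + 0 + 27 = 32.
This bounds M(r) := max_{|z|=r} |p(z)| from above; equality holds iff all terms c_k z^k can be made to align in phase at a single z on |z|=r.
Part (b). At z = 3 (real, on the circle |z| = r):
  p(3) = (2)·3^0 + (-1)·3^1 + (0)·3^2 + (-1)·3^3 = -28.
  |p(3)| = 28.
Check: |p(3)| = 28 ≤ 32 = M_tri(3). ✓ Equality does not hold at z = 3 (the coefficients have mixed signs, so the terms do not all align in phase there).

M_tri(3) = 32; |p(3)| = 28; equality at z=3: no.


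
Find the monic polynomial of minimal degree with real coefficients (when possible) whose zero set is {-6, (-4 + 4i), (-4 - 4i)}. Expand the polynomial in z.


The polynomial is p(z) = ∏_{α ∈ S} (z − α), where S = {-6, (-4 + 4i), (-4 - 4i)}.
Expanding the product yields: p(z) = z^3 + 14·z^2 + 80·z + 192.
Note conjugate pairs combine to real quadratics: (z − (-4+4i))(z − (-4−4i)) = z² + 8z + 32.
The resulting polynomial has degree 3 and real coefficients as required.

p(z) = z^3 + 14·z^2 + 80·z + 192.


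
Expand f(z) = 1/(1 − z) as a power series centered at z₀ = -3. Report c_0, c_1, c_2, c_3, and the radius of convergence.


Let w = z − z₀, so z = z₀ + w.
Then 1 − z = 1 − (z₀ + w) = (1 − z₀) − w = 4 − w.
f(z) = 1/(4 − w) = (1/(4)) · 1/(1 − w/(4)) = Σ_{n≥0} w^n / (4)^(n+1).
So c_n = 1/(4)^(n+1):
  c_0 = 1/(4)^1 = 1/4.
  c_1 = 1/(4)^2 = 1/16.
  c_2 = 1/(4)^3 = 1/64.
  c_3 = 1/(4)^4 = 1/256.
The series is valid for |w/d| < 1, i.e. |z − z₀| < |d|.
Radius of convergence: R = |1 − z₀| = |4| = 4 (distance from z₀ to the singularity z = 1).

c_0 = 1/4, c_1 = 1/16, c_2 = 1/64, c_3 = 1/256; R = 4.


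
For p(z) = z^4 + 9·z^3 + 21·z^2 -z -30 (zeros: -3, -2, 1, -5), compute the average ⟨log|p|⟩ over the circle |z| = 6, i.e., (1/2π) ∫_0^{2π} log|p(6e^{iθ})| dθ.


Zeros: -5, -3, -2, 1; r = 6.
Inside |z| < r: -5, -3, -2, 1. Outside (|z| ≥ r): ∅.
p(0) = -30, so log|p(0)| = log(30) = 3.4012.
Apply Jensen: I(r) = log|p(0)| + Σ_k log(r/|z_k|), summed over zeros inside |z| < r.
  log(r/|z_k|) for z_k = -3: log(6/3) = 0.6931
  log(r/|z_k|) for z_k = -2: log(6/2) = 1.0986
  log(r/|z_k|) for z_k = 1: log(6/1) = 1.7918
  log(r/|z_k|) for z_k = -5: log(6/5) = 0.1823
Sum over inside zeros: 3.7658.
I(r) = log|p(0)| + (inside sum) = 3.4012 + 3.7658 = 7.1670.
Closed form (all zeros inside, monic): I(r) = n·log(r) = 4·log(6) = 7.1670. ✓

I(r) ≈ 7.1670.


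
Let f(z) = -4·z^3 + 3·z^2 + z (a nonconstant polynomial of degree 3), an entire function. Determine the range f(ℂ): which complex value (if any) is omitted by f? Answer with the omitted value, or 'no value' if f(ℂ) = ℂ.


Little Picard bounds the complement of f(ℂ) to at most one point.
For every w ∈ ℂ, the equation p(z) − w = 0 is a nonconstant polynomial in z and hence has at least one root by the fundamental theorem of algebra. So p is surjective onto ℂ, omitting no value.

Omitted value: no value.


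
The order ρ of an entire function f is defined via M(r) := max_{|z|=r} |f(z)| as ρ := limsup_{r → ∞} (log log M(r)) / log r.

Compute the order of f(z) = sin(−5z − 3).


sin(w) is a linear combination of e^{iw} and e^{−iw} (or e^w, e^{−w} in the hyperbolic case), so |sin(w)| ≤ e^{|w|}. With w = −5z − 3, |w| ≤ 5|z| + 3 = 5r + 3 on |z| = r, giving M(r) ≤ e^{5r + 3}, so ρ ≤ 1. On a suitable ray (z = it for sin/cos; z = t for sinh/cosh, t real → ∞), |sin(−5z − 3)| grows like e^{5|t|}/2, so ρ ≥ 1. Hence ρ = 1.
Therefore ρ = 1.

Order ρ = 1.


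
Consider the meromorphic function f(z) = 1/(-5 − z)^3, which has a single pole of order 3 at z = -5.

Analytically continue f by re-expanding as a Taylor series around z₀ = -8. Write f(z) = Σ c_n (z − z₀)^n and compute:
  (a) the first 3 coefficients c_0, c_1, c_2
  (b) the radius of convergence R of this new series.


Let w = z − z₀, so z = z₀ + w.
Then -5 − z = -5 − (z₀ + w) = (-5 − z₀) − w = 3 − w.
f(z) = 1/(3 − w)^3 = (1/(3)^3) · (1 − w/(3))^{−3}.
By the binomial series (1−u)^{−3} = Σ_{n≥0} C(n+2, 2) u^n for |u|<1, with u = w/(3):
  c_n = C(n+2, 2) / (3)^(n+3).
  c_0 = 1/(3)^3 = 1/27.
  c_1 = 3/(3)^4 = 1/27.
  c_2 = 6/(3)^5 = 2/81.
The series is valid for |w/d| < 1, i.e. |z − z₀| < |d|.
Radius of convergence: R = |-5 − z₀| = |3| = 3 (distance from z₀ to the singularity z = -5).

c_0 = 1/27, c_1 = 1/27, c_2 = 2/81; R = 3.


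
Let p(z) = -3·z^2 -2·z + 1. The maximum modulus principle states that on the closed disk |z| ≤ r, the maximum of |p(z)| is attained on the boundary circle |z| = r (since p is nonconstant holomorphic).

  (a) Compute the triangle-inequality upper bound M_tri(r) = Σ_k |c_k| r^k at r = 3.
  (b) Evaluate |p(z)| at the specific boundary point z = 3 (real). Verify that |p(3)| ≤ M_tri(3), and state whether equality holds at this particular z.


Coefficients: c_0 = 1, c_1 = -2, c_2 = -3. Radius r = 3.
Part (a). Triangle bound: M_tri(r) = Σ_k |c_k| r^k
  = |1|·3^0 + |-2|·3^1 + |-3|·3^2
  = 1 + 6 + 27 = 34.
This bounds M(r) := max_{|z|=r} |p(z)| from above; equality holds iff all terms c_k z^k can be made to align in phase at a single z on |z|=r.
Part (b). At z = 3 (real, on the circle |z| = r):
  p(3) = (1)·3^0 + (-2)·3^1 + (-3)·3^2 = -32.
  |p(3)| = 32.
Check: |p(3)| = 32 ≤ 34 = M_tri(3). ✓ Equality does not hold at z = 3 (the coefficients have mixed signs, so the terms do not all align in phase there).

M_tri(3) = 34; |p(3)| = 32; equality at z=3: no.


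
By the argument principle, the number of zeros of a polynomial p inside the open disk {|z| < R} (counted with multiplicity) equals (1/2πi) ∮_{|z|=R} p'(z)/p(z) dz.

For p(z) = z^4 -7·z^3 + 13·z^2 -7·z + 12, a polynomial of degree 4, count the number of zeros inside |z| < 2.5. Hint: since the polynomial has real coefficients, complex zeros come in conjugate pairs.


The zeros of p are: 3, 4, (0 + 1i), (0 - 1i).
Their magnitudes are: 3, 4, 1, 1.
Zeros with |z| < R = 2.5: (0 + 1i), (0 - 1i).
Count = 2.
By the argument principle, (1/2πi) ∮_{|z|=R} p'(z)/p(z) dz equals exactly this count.

Number of zeros inside |z| < 2.5: 2.


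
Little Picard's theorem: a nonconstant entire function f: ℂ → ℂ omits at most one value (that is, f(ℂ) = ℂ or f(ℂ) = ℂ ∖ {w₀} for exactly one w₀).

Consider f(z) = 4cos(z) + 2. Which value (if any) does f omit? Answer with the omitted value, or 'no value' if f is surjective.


Little Picard bounds the complement of f(ℂ) to at most one point.
cos is entire and surjective onto ℂ: for every w ∈ ℂ, cos(ζ) = w has a solution ζ ∈ ℂ (e.g., via the complex inverse arccos). With ζ = z this gives z = ζ/(1). Then 4·cos(z) takes every value in 4·ℂ = ℂ, and adding 2 is a bijection of ℂ. So f is surjective and omits no value. (Note: only on the real line is cos bounded by [−1, 1].)

Omitted value: no value.


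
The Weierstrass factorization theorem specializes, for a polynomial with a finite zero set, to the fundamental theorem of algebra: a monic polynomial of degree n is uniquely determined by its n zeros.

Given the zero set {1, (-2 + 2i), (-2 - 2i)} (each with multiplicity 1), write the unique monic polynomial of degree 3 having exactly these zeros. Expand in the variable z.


The polynomial is p(z) = ∏_{α ∈ S} (z − α), where S = {1, (-2 + 2i), (-2 - 2i)}.
Expanding the product yields: p(z) = z^3 + 3·z^2 + 4·z -8.
Note conjugate pairs combine to real quadratics: (z − (-2+2i))(z − (-2−2i)) = z² + 4z + 8.
The resulting polynomial has degree 3 and real coefficients as required.

p(z) = z^3 + 3·z^2 + 4·z -8.


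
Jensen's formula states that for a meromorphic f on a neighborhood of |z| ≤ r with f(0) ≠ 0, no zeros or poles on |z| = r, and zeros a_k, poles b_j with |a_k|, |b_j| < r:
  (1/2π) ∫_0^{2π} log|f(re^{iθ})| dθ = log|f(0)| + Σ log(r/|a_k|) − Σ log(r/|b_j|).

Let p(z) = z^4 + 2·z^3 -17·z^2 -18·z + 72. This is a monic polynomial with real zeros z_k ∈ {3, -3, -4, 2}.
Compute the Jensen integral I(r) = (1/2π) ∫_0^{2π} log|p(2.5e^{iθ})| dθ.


Zeros: -4, -3, 2, 3; r = 2.5.
Inside |z| < r: 2. Outside (|z| ≥ r): -4, -3, 3.
p(0) = 72, so log|p(0)| = log(72) = 4.2767.
Apply Jensen: I(r) = log|p(0)| + Σ_k log(r/|z_k|), summed over zeros inside |z| < r.
  log(r/|z_k|) for z_k = 2: log(2.5/2) = 0.2231
  Outside zeros (-4, -3, 3) contribute nothing to the Jensen sum.
Sum over inside zeros: 0.2231.
I(r) = log|p(0)| + (inside sum) = 4.2767 + 0.2231 = 4.4998.
Note: since some zeros are outside |z| ≤ r, the simplified n·log(r) form does NOT apply — only the inside zeros contribute.

I(r) ≈ 4.4998.


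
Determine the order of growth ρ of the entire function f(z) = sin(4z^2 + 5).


Write sin(w) = (e^{iw} ± e^{−iw})/(2 or 2i), so |sin(w)| ≤ e^{|w|}. With w = 4z^2 + 5, |w| ≤ 4r^2 + 5 on |z|=r, giving M(r) ≤ e^{4r^2 + 5} and ρ ≤ 2. For the lower bound, choose z on |z|=r with 4z^2 purely imaginary of modulus 4r^2; then |sin(4z^2 + 5)| grows like e^{4r^2}/2, so ρ ≥ 2. Hence ρ = 2.
Therefore ρ = 2.

Order ρ = 2.
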